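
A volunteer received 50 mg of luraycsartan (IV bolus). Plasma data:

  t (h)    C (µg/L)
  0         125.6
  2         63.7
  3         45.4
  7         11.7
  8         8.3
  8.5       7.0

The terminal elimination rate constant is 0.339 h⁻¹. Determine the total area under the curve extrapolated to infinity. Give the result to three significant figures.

AUC = 393 µg/L·h

Trapezoidal AUC_0→8.5:
  [0→2]: (125.6+63.7)/2 × 2 = 189.3
  [2→3]: (63.7+45.4)/2 × 1 = 54.55
  [3→7]: (45.4+11.7)/2 × 4 = 114.2
  [7→8]: (11.7+8.3)/2 × 1 = 10.0
  [8→8.5]: (8.3+7.0)/2 × 0.5 = 3.825
  Sum = 371.875 µg/L·h
Extrapolated tail: C_last / k_e = 7.0 / 0.339 = 20.649
AUC_0→∞ = 371.875 + 20.649 = 392.524 µg/L·h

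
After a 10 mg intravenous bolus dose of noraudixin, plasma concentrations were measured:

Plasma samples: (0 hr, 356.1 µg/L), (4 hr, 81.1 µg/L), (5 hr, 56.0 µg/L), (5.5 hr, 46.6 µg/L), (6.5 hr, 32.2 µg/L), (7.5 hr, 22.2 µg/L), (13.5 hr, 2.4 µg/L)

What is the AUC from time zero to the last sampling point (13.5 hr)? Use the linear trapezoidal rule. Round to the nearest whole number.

AUC = 1109 µg/L·hr

Trapezoidal AUC_0→13.5:
  [0→4]: (356.1+81.1)/2 × 4 = 874.4
  [4→5]: (81.1+56.0)/2 × 1 = 68.55
  [5→5.5]: (56.0+46.6)/2 × 0.5 = 25.65
  [5.5→6.5]: (46.6+32.2)/2 × 1 = 39.4
  [6.5→7.5]: (32.2+22.2)/2 × 1 = 27.2
  [7.5→13.5]: (22.2+2.4)/2 × 6 = 73.8
  Sum = 1109.0 µg/L·hr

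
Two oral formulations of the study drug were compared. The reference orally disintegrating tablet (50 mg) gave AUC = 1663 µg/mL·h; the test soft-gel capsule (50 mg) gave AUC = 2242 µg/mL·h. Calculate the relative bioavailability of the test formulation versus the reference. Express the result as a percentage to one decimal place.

F_rel = (AUC_test/D_test) / (AUC_ref/D_ref)
      = (2242/50) / (1663/50)
      = 44.84 / 33.26 = 1.3482 = 134.82%

F_rel = 134.8%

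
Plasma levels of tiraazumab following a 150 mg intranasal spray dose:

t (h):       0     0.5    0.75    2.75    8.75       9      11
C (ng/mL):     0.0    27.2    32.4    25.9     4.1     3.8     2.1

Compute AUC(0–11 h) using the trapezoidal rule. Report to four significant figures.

Trapezoidal AUC_0→11:
  [0→0.5]: (0.0+27.2)/2 × 0.5 = 6.8
  [0.5→0.75]: (27.2+32.4)/2 × 0.25 = 7.45
  [0.75→2.75]: (32.4+25.9)/2 × 2 = 58.3
  [2.75→8.75]: (25.9+4.1)/2 × 6 = 90.0
  [8.75→9]: (4.1+3.8)/2 × 0.25 = 0.9875
  [9→11]: (3.8+2.1)/2 × 2 = 5.9
  Sum = 169.4375 ng/mL·h

AUC = 169.4 ng/mL·h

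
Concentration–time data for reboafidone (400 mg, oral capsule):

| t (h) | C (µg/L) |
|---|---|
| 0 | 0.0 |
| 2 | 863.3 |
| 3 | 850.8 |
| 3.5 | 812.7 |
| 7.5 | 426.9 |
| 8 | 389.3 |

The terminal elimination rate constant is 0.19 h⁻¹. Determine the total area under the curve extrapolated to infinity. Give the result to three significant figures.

Trapezoidal AUC_0→8:
  [0→2]: (0.0+863.3)/2 × 2 = 863.3
  [2→3]: (863.3+850.8)/2 × 1 = 857.05
  [3→3.5]: (850.8+812.7)/2 × 0.5 = 415.875
  [3.5→7.5]: (812.7+426.9)/2 × 4 = 2479.2
  [7.5→8]: (426.9+389.3)/2 × 0.5 = 204.05
  Sum = 4819.475 µg/L·h
Extrapolated tail: C_last / k_e = 389.3 / 0.19 = 2048.947
AUC_0→∞ = 4819.475 + 2048.947 = 6868.422 µg/L·h

AUC = 6870 µg/L·h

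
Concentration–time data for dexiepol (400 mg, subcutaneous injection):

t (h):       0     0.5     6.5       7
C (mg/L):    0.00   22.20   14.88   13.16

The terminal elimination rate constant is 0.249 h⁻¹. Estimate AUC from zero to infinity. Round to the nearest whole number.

Trapezoidal AUC_0→7:
  [0→0.5]: (0.00+22.20)/2 × 0.5 = 5.55
  [0.5→6.5]: (22.20+14.88)/2 × 6 = 111.24
  [6.5→7]: (14.88+13.16)/2 × 0.5 = 7.01
  Sum = 123.8 mg/L·h
Extrapolated tail: C_last / k_e = 13.16 / 0.249 = 52.851
AUC_0→∞ = 123.8 + 52.851 = 176.651 mg/L·h

AUC = 177 mg/L·h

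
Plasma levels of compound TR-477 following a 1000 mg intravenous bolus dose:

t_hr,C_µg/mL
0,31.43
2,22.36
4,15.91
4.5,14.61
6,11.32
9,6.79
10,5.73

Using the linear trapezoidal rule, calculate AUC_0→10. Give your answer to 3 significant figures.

AUC = 153 µg/mL·hr

Trapezoidal AUC_0→10:
  [0→2]: (31.43+22.36)/2 × 2 = 53.79
  [2→4]: (22.36+15.91)/2 × 2 = 38.27
  [4→4.5]: (15.91+14.61)/2 × 0.5 = 7.63
  [4.5→6]: (14.61+11.32)/2 × 1.5 = 19.4475
  [6→9]: (11.32+6.79)/2 × 3 = 27.165
  [9→10]: (6.79+5.73)/2 × 1 = 6.26
  Sum = 152.5625 µg/mL·hr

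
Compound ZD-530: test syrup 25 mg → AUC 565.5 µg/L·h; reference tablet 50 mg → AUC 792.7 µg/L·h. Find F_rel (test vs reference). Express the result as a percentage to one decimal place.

F_rel = 142.7%

F_rel = (AUC_test/D_test) / (AUC_ref/D_ref)
      = (565.5/25) / (792.7/50)
      = 22.62 / 15.854 = 1.4268 = 142.68%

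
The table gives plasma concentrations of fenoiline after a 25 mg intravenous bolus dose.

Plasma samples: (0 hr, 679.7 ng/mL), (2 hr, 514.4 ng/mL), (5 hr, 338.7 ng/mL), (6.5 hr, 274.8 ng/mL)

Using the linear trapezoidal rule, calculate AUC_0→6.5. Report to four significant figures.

AUC = 2934 ng/mL·hr

Trapezoidal AUC_0→6.5:
  [0→2]: (679.7+514.4)/2 × 2 = 1194.1
  [2→5]: (514.4+338.7)/2 × 3 = 1279.65
  [5→6.5]: (338.7+274.8)/2 × 1.5 = 460.125
  Sum = 2933.875 ng/mL·hr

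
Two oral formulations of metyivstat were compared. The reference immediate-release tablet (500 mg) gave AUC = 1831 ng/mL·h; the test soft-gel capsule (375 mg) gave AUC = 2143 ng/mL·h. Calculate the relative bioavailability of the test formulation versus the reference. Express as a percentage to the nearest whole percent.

F_rel = (AUC_test/D_test) / (AUC_ref/D_ref)
      = (2143/375) / (1831/500)
      = 5.71467 / 3.662 = 1.5605 = 156.05%

F_rel = 156%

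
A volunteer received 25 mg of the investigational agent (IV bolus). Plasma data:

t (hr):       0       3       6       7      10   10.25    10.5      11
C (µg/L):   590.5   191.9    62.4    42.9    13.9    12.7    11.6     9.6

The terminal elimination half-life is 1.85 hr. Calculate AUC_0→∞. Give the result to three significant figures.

Trapezoidal AUC_0→11:
  [0→3]: (590.5+191.9)/2 × 3 = 1173.6
  [3→6]: (191.9+62.4)/2 × 3 = 381.45
  [6→7]: (62.4+42.9)/2 × 1 = 52.65
  [7→10]: (42.9+13.9)/2 × 3 = 85.2
  [10→10.25]: (13.9+12.7)/2 × 0.25 = 3.325
  [10.25→10.5]: (12.7+11.6)/2 × 0.25 = 3.0375
  [10.5→11]: (11.6+9.6)/2 × 0.5 = 5.3
  Sum = 1704.5625 µg/L·hr
k_e = ln2 / t½ = 0.693147 / 1.85 = 0.3747 hr^-1
Extrapolated tail: C_last / k_e = 9.6 / 0.3747 = 25.620
AUC_0→∞ = 1704.5625 + 25.620 = 1730.1825 µg/L·hr

AUC = 1730 µg/L·hr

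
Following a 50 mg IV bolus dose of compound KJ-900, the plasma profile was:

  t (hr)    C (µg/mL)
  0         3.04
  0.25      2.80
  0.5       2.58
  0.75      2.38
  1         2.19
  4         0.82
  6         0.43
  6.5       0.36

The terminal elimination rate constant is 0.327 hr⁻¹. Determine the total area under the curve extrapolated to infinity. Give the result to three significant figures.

AUC = 9.66 µg/mL·hr

Trapezoidal AUC_0→6.5:
  [0→0.25]: (3.04+2.80)/2 × 0.25 = 0.73
  [0.25→0.5]: (2.80+2.58)/2 × 0.25 = 0.6725
  [0.5→0.75]: (2.58+2.38)/2 × 0.25 = 0.62
  [0.75→1]: (2.38+2.19)/2 × 0.25 = 0.57125
  [1→4]: (2.19+0.82)/2 × 3 = 4.515
  [4→6]: (0.82+0.43)/2 × 2 = 1.25
  [6→6.5]: (0.43+0.36)/2 × 0.5 = 0.1975
  Sum = 8.55625 µg/mL·hr
Extrapolated tail: C_last / k_e = 0.36 / 0.327 = 1.101
AUC_0→∞ = 8.55625 + 1.101 = 9.65725 µg/mL·hr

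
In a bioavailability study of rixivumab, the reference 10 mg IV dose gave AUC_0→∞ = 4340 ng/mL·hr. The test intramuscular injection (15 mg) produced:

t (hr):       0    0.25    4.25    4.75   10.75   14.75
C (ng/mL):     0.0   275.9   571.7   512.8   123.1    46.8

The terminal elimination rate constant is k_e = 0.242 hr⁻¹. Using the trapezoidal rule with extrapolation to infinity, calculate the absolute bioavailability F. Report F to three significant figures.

Trapezoidal AUC_0→14.75 (intramuscular injection):
  [0→0.25]: (0.0+275.9)/2 × 0.25 = 34.4875
  [0.25→4.25]: (275.9+571.7)/2 × 4 = 1695.2
  [4.25→4.75]: (571.7+512.8)/2 × 0.5 = 271.125
  [4.75→10.75]: (512.8+123.1)/2 × 6 = 1907.7
  [10.75→14.75]: (123.1+46.8)/2 × 4 = 339.8
  Sum = 4248.3125 ng/mL·hr
Tail: C_last/k_e = 46.8/0.242 = 193.388
AUC_0→∞ (intramuscular injection) = 4248.3125 + 193.388 = 4441.7005 ng/mL·hr
F = (AUC_ev/D_ev)/(AUC_iv/D_iv) = (4441.7005/15)/(4340/10) = 296.113/434 = 0.6823

F = 0.682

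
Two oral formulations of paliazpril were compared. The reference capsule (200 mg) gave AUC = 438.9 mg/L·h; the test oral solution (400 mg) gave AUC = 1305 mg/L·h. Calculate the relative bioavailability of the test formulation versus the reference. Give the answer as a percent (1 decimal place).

F_rel = 148.7%

F_rel = (AUC_test/D_test) / (AUC_ref/D_ref)
      = (1305/400) / (438.9/200)
      = 3.2625 / 2.1945 = 1.4867 = 148.67%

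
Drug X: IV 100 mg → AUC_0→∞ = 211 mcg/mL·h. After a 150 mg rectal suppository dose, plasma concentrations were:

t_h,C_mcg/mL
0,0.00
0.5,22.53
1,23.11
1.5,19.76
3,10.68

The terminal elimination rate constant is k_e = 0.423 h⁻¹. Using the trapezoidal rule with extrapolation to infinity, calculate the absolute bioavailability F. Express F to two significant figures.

F = 0.24

Trapezoidal AUC_0→3 (rectal suppository):
  [0→0.5]: (0.00+22.53)/2 × 0.5 = 5.6325
  [0.5→1]: (22.53+23.11)/2 × 0.5 = 11.41
  [1→1.5]: (23.11+19.76)/2 × 0.5 = 10.7175
  [1.5→3]: (19.76+10.68)/2 × 1.5 = 22.83
  Sum = 50.59 mcg/mL·h
Tail: C_last/k_e = 10.68/0.423 = 25.248
AUC_0→∞ (rectal suppository) = 50.59 + 25.248 = 75.838 mcg/mL·h
F = (AUC_ev/D_ev)/(AUC_iv/D_iv) = (75.838/150)/(211/100) = 0.505587/2.11 = 0.2396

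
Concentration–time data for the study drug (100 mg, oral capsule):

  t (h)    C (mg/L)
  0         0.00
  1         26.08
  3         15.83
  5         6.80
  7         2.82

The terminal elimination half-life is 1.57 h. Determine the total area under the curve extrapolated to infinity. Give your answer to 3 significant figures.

AUC = 93.6 mg/L·h

Trapezoidal AUC_0→7:
  [0→1]: (0.00+26.08)/2 × 1 = 13.04
  [1→3]: (26.08+15.83)/2 × 2 = 41.91
  [3→5]: (15.83+6.80)/2 × 2 = 22.63
  [5→7]: (6.80+2.82)/2 × 2 = 9.62
  Sum = 87.2 mg/L·h
k_e = ln2 / t½ = 0.693147 / 1.57 = 0.4415 h^-1
Extrapolated tail: C_last / k_e = 2.82 / 0.4415 = 6.387
AUC_0→∞ = 87.2 + 6.387 = 93.587 mg/L·h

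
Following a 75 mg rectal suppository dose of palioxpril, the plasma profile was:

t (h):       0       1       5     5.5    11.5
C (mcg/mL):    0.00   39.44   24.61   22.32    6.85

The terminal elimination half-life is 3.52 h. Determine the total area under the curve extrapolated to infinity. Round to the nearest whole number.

AUC = 282 mcg/mL·h

Trapezoidal AUC_0→11.5:
  [0→1]: (0.00+39.44)/2 × 1 = 19.72
  [1→5]: (39.44+24.61)/2 × 4 = 128.1
  [5→5.5]: (24.61+22.32)/2 × 0.5 = 11.7325
  [5.5→11.5]: (22.32+6.85)/2 × 6 = 87.51
  Sum = 247.0625 mcg/mL·h
k_e = ln2 / t½ = 0.693147 / 3.52 = 0.1969 h^-1
Extrapolated tail: C_last / k_e = 6.85 / 0.1969 = 34.789
AUC_0→∞ = 247.0625 + 34.789 = 281.8515 mcg/mL·h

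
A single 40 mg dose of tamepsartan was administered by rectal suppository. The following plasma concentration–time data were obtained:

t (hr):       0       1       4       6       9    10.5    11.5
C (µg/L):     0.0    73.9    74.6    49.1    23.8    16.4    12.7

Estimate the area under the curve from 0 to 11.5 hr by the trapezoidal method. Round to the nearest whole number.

Trapezoidal AUC_0→11.5:
  [0→1]: (0.0+73.9)/2 × 1 = 36.95
  [1→4]: (73.9+74.6)/2 × 3 = 222.75
  [4→6]: (74.6+49.1)/2 × 2 = 123.7
  [6→9]: (49.1+23.8)/2 × 3 = 109.35
  [9→10.5]: (23.8+16.4)/2 × 1.5 = 30.15
  [10.5→11.5]: (16.4+12.7)/2 × 1 = 14.55
  Sum = 537.45 µg/L·hr

AUC = 537 µg/L·hr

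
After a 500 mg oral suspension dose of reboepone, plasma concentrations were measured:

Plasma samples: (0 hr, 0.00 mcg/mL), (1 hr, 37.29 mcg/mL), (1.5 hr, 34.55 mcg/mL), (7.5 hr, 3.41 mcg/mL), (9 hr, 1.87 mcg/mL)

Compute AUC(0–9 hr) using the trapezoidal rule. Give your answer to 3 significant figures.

Trapezoidal AUC_0→9:
  [0→1]: (0.00+37.29)/2 × 1 = 18.645
  [1→1.5]: (37.29+34.55)/2 × 0.5 = 17.96
  [1.5→7.5]: (34.55+3.41)/2 × 6 = 113.88
  [7.5→9]: (3.41+1.87)/2 × 1.5 = 3.96
  Sum = 154.445 mcg/mL·hr

AUC = 154 mcg/mL·hr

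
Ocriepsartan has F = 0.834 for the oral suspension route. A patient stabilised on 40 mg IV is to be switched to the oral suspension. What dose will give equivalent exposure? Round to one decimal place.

D_oral = 48.0 mg

For equal systemic exposure: F × D_ev = D_iv
D_ev = D_iv / F = 40 / 0.834 = 47.9616 mg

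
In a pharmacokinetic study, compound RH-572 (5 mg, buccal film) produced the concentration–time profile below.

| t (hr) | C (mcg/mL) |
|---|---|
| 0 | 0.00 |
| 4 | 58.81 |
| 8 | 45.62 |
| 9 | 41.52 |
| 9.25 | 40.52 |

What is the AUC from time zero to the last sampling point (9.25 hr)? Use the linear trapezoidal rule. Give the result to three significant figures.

Trapezoidal AUC_0→9.25:
  [0→4]: (0.00+58.81)/2 × 4 = 117.62
  [4→8]: (58.81+45.62)/2 × 4 = 208.86
  [8→9]: (45.62+41.52)/2 × 1 = 43.57
  [9→9.25]: (41.52+40.52)/2 × 0.25 = 10.255
  Sum = 380.305 mcg/mL·hr

AUC = 380 mcg/mL·hr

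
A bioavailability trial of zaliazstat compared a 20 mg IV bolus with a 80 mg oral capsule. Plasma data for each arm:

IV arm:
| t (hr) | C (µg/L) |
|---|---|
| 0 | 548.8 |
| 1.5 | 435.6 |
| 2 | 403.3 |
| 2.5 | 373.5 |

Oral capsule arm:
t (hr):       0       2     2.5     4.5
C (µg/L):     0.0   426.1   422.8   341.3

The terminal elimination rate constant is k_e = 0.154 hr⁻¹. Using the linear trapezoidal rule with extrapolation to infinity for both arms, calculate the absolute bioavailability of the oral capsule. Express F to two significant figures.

Trapezoidal AUC_0→2.5 (IV):
  [0→1.5]: (548.8+435.6)/2 × 1.5 = 738.3
  [1.5→2]: (435.6+403.3)/2 × 0.5 = 209.725
  [2→2.5]: (403.3+373.5)/2 × 0.5 = 194.2
  Sum = 1142.225 µg/L·hr
IV tail: 373.5/0.154 = 2425.325; AUC_iv,0→∞ = 1142.225 + 2425.325 = 3567.55 µg/L·hr
Trapezoidal AUC_0→4.5 (oral capsule):
  [0→2]: (0.0+426.1)/2 × 2 = 426.1
  [2→2.5]: (426.1+422.8)/2 × 0.5 = 212.225
  [2.5→4.5]: (422.8+341.3)/2 × 2 = 764.1
  Sum = 1402.425 µg/L·hr
oral capsule tail: 341.3/0.154 = 2216.234; AUC_ev,0→∞ = 1402.425 + 2216.234 = 3618.659 µg/L·hr
F = (AUC_ev/D_ev)/(AUC_iv/D_iv) = (3618.659/80)/(3567.55/20) = 45.2332/178.3775 = 0.2536

F = 0.25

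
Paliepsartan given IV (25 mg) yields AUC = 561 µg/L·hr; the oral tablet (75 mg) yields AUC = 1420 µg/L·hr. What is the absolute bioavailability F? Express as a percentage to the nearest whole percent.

F = (AUC_ev / D_ev) / (AUC_iv / D_iv)
  = (1420/75) / (561/25)
  = 18.9333 / 22.44 = 0.8437
  = 84.37%

F = 84%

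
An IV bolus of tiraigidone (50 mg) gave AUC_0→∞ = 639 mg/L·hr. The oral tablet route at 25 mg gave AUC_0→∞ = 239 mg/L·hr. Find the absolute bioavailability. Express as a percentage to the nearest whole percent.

F = 75%

F = (AUC_ev / D_ev) / (AUC_iv / D_iv)
  = (239/25) / (639/50)
  = 9.56 / 12.78 = 0.7480
  = 74.80%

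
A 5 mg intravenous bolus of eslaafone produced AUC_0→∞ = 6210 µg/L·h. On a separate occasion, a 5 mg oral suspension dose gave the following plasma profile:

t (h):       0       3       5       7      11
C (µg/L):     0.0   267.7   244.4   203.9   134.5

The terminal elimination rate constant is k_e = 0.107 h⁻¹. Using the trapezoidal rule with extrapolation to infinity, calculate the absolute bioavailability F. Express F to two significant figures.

Trapezoidal AUC_0→11 (oral suspension):
  [0→3]: (0.0+267.7)/2 × 3 = 401.55
  [3→5]: (267.7+244.4)/2 × 2 = 512.1
  [5→7]: (244.4+203.9)/2 × 2 = 448.3
  [7→11]: (203.9+134.5)/2 × 4 = 676.8
  Sum = 2038.75 µg/L·h
Tail: C_last/k_e = 134.5/0.107 = 1257.009
AUC_0→∞ (oral suspension) = 2038.75 + 1257.009 = 3295.759 µg/L·h
F = (AUC_ev/D_ev)/(AUC_iv/D_iv) = (3295.759/5)/(6210/5) = 659.1518/1242 = 0.5307

F = 0.53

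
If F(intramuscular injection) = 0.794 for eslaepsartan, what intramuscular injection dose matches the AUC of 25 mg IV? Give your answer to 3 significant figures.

D_intramuscular = 31.5 mg

For equal systemic exposure: F × D_ev = D_iv
D_ev = D_iv / F = 25 / 0.794 = 31.4861 mg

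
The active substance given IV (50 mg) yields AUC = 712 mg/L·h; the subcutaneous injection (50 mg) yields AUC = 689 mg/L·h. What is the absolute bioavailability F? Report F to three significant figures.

F = 0.968

F = (AUC_ev / D_ev) / (AUC_iv / D_iv)
  = (689/50) / (712/50)
  = 13.78 / 14.24 = 0.9677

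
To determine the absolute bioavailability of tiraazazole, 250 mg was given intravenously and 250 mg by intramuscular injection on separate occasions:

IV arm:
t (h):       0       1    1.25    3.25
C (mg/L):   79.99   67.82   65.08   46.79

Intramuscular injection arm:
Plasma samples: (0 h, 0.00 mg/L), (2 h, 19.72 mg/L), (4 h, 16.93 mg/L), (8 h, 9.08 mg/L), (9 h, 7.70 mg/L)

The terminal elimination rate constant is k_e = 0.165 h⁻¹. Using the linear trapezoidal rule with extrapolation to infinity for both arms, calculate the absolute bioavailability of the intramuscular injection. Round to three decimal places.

Trapezoidal AUC_0→3.25 (IV):
  [0→1]: (79.99+67.82)/2 × 1 = 73.905
  [1→1.25]: (67.82+65.08)/2 × 0.25 = 16.6125
  [1.25→3.25]: (65.08+46.79)/2 × 2 = 111.87
  Sum = 202.3875 mg/L·h
IV tail: 46.79/0.165 = 283.576; AUC_iv,0→∞ = 202.3875 + 283.576 = 485.9635 mg/L·h
Trapezoidal AUC_0→9 (intramuscular injection):
  [0→2]: (0.00+19.72)/2 × 2 = 19.72
  [2→4]: (19.72+16.93)/2 × 2 = 36.65
  [4→8]: (16.93+9.08)/2 × 4 = 52.02
  [8→9]: (9.08+7.70)/2 × 1 = 8.39
  Sum = 116.78 mg/L·h
intramuscular injection tail: 7.70/0.165 = 46.667; AUC_ev,0→∞ = 116.78 + 46.667 = 163.447 mg/L·h
F = (AUC_ev/D_ev)/(AUC_iv/D_iv) = (163.447/250)/(485.9635/250) = 0.653788/1.943854 = 0.3363

F = 0.336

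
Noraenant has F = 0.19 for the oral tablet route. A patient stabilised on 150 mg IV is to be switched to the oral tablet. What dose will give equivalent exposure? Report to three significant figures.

D_oral = 789 mg

For equal systemic exposure: F × D_ev = D_iv
D_ev = D_iv / F = 150 / 0.19 = 789.474 mg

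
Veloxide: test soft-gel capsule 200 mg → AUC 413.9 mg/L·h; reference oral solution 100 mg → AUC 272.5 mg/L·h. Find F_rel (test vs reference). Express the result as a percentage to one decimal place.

F_rel = 75.9%

F_rel = (AUC_test/D_test) / (AUC_ref/D_ref)
      = (413.9/200) / (272.5/100)
      = 2.0695 / 2.725 = 0.7594 = 75.94%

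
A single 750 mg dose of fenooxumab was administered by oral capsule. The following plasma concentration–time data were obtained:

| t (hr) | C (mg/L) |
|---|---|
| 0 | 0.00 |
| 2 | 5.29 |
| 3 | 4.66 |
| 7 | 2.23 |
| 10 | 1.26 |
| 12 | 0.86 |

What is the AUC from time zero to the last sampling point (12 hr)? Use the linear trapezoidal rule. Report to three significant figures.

AUC = 31.4 mg/L·hr

Trapezoidal AUC_0→12:
  [0→2]: (0.00+5.29)/2 × 2 = 5.29
  [2→3]: (5.29+4.66)/2 × 1 = 4.975
  [3→7]: (4.66+2.23)/2 × 4 = 13.78
  [7→10]: (2.23+1.26)/2 × 3 = 5.235
  [10→12]: (1.26+0.86)/2 × 2 = 2.12
  Sum = 31.4 mg/L·hr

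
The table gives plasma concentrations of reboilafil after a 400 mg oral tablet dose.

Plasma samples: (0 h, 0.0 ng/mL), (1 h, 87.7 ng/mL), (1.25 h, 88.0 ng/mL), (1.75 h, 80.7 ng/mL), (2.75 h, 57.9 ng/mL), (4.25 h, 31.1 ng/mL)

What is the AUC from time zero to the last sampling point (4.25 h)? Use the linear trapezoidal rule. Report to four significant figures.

Trapezoidal AUC_0→4.25:
  [0→1]: (0.0+87.7)/2 × 1 = 43.85
  [1→1.25]: (87.7+88.0)/2 × 0.25 = 21.9625
  [1.25→1.75]: (88.0+80.7)/2 × 0.5 = 42.175
  [1.75→2.75]: (80.7+57.9)/2 × 1 = 69.3
  [2.75→4.25]: (57.9+31.1)/2 × 1.5 = 66.75
  Sum = 244.0375 ng/mL·h

AUC = 244.0 ng/mL·h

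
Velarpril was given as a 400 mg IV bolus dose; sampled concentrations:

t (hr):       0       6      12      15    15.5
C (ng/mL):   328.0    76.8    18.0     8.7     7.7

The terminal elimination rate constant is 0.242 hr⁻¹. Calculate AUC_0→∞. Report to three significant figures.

Trapezoidal AUC_0→15.5:
  [0→6]: (328.0+76.8)/2 × 6 = 1214.4
  [6→12]: (76.8+18.0)/2 × 6 = 284.4
  [12→15]: (18.0+8.7)/2 × 3 = 40.05
  [15→15.5]: (8.7+7.7)/2 × 0.5 = 4.1
  Sum = 1542.95 ng/mL·hr
Extrapolated tail: C_last / k_e = 7.7 / 0.242 = 31.818
AUC_0→∞ = 1542.95 + 31.818 = 1574.768 ng/mL·hr

AUC = 1570 ng/mL·hr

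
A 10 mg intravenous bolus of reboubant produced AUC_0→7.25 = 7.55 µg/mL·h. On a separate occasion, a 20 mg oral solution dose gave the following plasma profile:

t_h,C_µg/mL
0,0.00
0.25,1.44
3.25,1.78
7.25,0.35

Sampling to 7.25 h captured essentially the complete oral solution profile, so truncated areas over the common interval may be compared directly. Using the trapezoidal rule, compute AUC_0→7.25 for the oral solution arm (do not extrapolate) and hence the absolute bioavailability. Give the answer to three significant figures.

Trapezoidal AUC_0→7.25 (oral solution):
  [0→0.25]: (0.00+1.44)/2 × 0.25 = 0.18
  [0.25→3.25]: (1.44+1.78)/2 × 3 = 4.83
  [3.25→7.25]: (1.78+0.35)/2 × 4 = 4.26
  Sum = 9.27 µg/mL·h
F = (AUC_ev/D_ev)/(AUC_iv/D_iv) = (9.27/20)/(7.55/10) = 0.4635/0.755 = 0.6139

F = 0.614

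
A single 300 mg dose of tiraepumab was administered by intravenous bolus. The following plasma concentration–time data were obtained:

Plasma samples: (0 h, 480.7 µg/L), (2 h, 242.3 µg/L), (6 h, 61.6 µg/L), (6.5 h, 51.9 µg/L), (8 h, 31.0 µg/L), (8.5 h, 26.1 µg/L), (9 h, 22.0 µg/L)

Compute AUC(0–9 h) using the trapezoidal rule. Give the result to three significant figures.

AUC = 1450 µg/L·h

Trapezoidal AUC_0→9:
  [0→2]: (480.7+242.3)/2 × 2 = 723.0
  [2→6]: (242.3+61.6)/2 × 4 = 607.8
  [6→6.5]: (61.6+51.9)/2 × 0.5 = 28.375
  [6.5→8]: (51.9+31.0)/2 × 1.5 = 62.175
  [8→8.5]: (31.0+26.1)/2 × 0.5 = 14.275
  [8.5→9]: (26.1+22.0)/2 × 0.5 = 12.025
  Sum = 1447.65 µg/L·h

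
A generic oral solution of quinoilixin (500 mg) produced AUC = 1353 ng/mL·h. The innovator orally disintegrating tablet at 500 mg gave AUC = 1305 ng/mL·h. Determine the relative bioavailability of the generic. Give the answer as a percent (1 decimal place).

F_rel = (AUC_test/D_test) / (AUC_ref/D_ref)
      = (1353/500) / (1305/500)
      = 2.706 / 2.61 = 1.0368 = 103.68%

F_rel = 103.7%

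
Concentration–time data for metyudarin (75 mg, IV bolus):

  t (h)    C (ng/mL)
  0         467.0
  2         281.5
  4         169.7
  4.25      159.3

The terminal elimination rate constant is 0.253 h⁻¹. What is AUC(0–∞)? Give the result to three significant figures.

AUC = 1870 ng/mL·h

Trapezoidal AUC_0→4.25:
  [0→2]: (467.0+281.5)/2 × 2 = 748.5
  [2→4]: (281.5+169.7)/2 × 2 = 451.2
  [4→4.25]: (169.7+159.3)/2 × 0.25 = 41.125
  Sum = 1240.825 ng/mL·h
Extrapolated tail: C_last / k_e = 159.3 / 0.253 = 629.644
AUC_0→∞ = 1240.825 + 629.644 = 1870.469 ng/mL·h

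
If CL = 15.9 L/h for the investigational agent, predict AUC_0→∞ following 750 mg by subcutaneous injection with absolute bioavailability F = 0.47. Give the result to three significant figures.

AUC = 22.2 mg/L·h

AUC_0→∞ = F × Dose / CL
        = 0.47 × 750 / 15.9 = 22.1698 mg/L·h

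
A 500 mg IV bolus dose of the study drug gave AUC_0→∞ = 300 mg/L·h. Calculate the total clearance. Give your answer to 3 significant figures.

CL = 1.67 L/h

CL = Dose_iv / AUC_0→∞
   = 500 / 300 = 1.66667 L/h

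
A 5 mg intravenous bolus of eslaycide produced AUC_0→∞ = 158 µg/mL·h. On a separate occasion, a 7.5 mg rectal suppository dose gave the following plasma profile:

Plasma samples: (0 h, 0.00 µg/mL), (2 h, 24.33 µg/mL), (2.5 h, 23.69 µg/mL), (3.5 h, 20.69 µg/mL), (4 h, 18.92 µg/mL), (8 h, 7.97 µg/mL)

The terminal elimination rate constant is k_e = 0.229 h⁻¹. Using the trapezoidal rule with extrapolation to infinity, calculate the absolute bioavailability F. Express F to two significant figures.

Trapezoidal AUC_0→8 (rectal suppository):
  [0→2]: (0.00+24.33)/2 × 2 = 24.33
  [2→2.5]: (24.33+23.69)/2 × 0.5 = 12.005
  [2.5→3.5]: (23.69+20.69)/2 × 1 = 22.19
  [3.5→4]: (20.69+18.92)/2 × 0.5 = 9.9025
  [4→8]: (18.92+7.97)/2 × 4 = 53.78
  Sum = 122.2075 µg/mL·h
Tail: C_last/k_e = 7.97/0.229 = 34.803
AUC_0→∞ (rectal suppository) = 122.2075 + 34.803 = 157.0105 µg/mL·h
F = (AUC_ev/D_ev)/(AUC_iv/D_iv) = (157.0105/7.5)/(158/5) = 20.9347/31.6 = 0.6625

F = 0.66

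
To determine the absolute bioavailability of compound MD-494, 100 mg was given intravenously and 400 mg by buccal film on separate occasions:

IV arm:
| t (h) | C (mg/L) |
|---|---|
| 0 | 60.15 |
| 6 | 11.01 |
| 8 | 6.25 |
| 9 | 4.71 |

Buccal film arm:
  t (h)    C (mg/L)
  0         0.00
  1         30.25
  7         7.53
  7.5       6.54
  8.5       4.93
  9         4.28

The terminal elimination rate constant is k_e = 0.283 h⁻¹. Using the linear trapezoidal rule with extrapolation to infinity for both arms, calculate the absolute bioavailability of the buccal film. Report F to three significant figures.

F = 0.153

Trapezoidal AUC_0→9 (IV):
  [0→6]: (60.15+11.01)/2 × 6 = 213.48
  [6→8]: (11.01+6.25)/2 × 2 = 17.26
  [8→9]: (6.25+4.71)/2 × 1 = 5.48
  Sum = 236.22 mg/L·h
IV tail: 4.71/0.283 = 16.643; AUC_iv,0→∞ = 236.22 + 16.643 = 252.863 mg/L·h
Trapezoidal AUC_0→9 (buccal film):
  [0→1]: (0.00+30.25)/2 × 1 = 15.125
  [1→7]: (30.25+7.53)/2 × 6 = 113.34
  [7→7.5]: (7.53+6.54)/2 × 0.5 = 3.5175
  [7.5→8.5]: (6.54+4.93)/2 × 1 = 5.735
  [8.5→9]: (4.93+4.28)/2 × 0.5 = 2.3025
  Sum = 140.02 mg/L·h
buccal film tail: 4.28/0.283 = 15.124; AUC_ev,0→∞ = 140.02 + 15.124 = 155.144 mg/L·h
F = (AUC_ev/D_ev)/(AUC_iv/D_iv) = (155.144/400)/(252.863/100) = 0.38786/2.52863 = 0.1534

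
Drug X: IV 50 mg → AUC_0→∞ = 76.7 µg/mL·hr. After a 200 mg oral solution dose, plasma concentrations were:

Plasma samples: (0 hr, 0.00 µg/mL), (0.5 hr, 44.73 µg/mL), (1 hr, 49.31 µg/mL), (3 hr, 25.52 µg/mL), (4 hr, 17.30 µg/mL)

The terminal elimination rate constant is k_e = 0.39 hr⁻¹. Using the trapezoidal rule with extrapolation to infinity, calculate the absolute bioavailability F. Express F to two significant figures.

Trapezoidal AUC_0→4 (oral solution):
  [0→0.5]: (0.00+44.73)/2 × 0.5 = 11.1825
  [0.5→1]: (44.73+49.31)/2 × 0.5 = 23.51
  [1→3]: (49.31+25.52)/2 × 2 = 74.83
  [3→4]: (25.52+17.30)/2 × 1 = 21.41
  Sum = 130.9325 µg/mL·hr
Tail: C_last/k_e = 17.30/0.39 = 44.359
AUC_0→∞ (oral solution) = 130.9325 + 44.359 = 175.2915 µg/mL·hr
F = (AUC_ev/D_ev)/(AUC_iv/D_iv) = (175.2915/200)/(76.7/50) = 0.8764575/1.534 = 0.5714

F = 0.57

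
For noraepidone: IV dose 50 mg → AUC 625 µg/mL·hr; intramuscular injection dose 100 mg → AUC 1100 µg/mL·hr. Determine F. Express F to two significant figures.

F = (AUC_ev / D_ev) / (AUC_iv / D_iv)
  = (1100/100) / (625/50)
  = 11 / 12.5 = 0.8800

F = 0.88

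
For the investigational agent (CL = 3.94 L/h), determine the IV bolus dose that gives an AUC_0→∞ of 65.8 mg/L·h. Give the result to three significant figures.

Dose_iv = CL × AUC_0→∞
     = 3.94 × 65.8 = 259.252 mg

Dose = 259 mg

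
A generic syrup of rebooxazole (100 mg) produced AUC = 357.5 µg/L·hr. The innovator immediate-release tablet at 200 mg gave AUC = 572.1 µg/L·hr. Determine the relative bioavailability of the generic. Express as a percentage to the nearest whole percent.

F_rel = 125%

F_rel = (AUC_test/D_test) / (AUC_ref/D_ref)
      = (357.5/100) / (572.1/200)
      = 3.575 / 2.8605 = 1.2498 = 124.98%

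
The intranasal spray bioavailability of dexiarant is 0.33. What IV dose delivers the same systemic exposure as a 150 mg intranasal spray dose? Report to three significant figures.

Systemic exposure from an extravascular dose = F × D_ev, so the equivalent IV dose is F × D_ev.
D_iv = F × D_ev = 0.33 × 150 = 49.5 mg

D_iv = 49.5 mg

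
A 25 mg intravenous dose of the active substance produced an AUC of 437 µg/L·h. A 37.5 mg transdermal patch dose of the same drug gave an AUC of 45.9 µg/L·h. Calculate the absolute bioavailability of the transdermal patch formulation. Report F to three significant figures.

F = 0.0700

F = (AUC_ev / D_ev) / (AUC_iv / D_iv)
  = (45.9/37.5) / (437/25)
  = 1.224 / 17.48 = 0.0700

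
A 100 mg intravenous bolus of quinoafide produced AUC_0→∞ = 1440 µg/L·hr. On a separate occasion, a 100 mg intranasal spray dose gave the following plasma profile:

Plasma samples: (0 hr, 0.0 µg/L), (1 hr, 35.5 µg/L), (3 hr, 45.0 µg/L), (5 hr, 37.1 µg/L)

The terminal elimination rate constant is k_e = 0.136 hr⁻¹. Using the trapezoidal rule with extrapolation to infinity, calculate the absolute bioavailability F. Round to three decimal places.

Trapezoidal AUC_0→5 (intranasal spray):
  [0→1]: (0.0+35.5)/2 × 1 = 17.75
  [1→3]: (35.5+45.0)/2 × 2 = 80.5
  [3→5]: (45.0+37.1)/2 × 2 = 82.1
  Sum = 180.35 µg/L·hr
Tail: C_last/k_e = 37.1/0.136 = 272.794
AUC_0→∞ (intranasal spray) = 180.35 + 272.794 = 453.144 µg/L·hr
F = (AUC_ev/D_ev)/(AUC_iv/D_iv) = (453.144/100)/(1440/100) = 4.53144/14.4 = 0.3147

F = 0.315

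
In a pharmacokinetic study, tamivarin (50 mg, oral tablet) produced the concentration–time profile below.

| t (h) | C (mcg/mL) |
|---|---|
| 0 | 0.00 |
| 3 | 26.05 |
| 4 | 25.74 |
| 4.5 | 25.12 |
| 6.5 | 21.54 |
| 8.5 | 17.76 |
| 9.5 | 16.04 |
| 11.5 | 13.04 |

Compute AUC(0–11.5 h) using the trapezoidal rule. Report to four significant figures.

Trapezoidal AUC_0→11.5:
  [0→3]: (0.00+26.05)/2 × 3 = 39.075
  [3→4]: (26.05+25.74)/2 × 1 = 25.895
  [4→4.5]: (25.74+25.12)/2 × 0.5 = 12.715
  [4.5→6.5]: (25.12+21.54)/2 × 2 = 46.66
  [6.5→8.5]: (21.54+17.76)/2 × 2 = 39.3
  [8.5→9.5]: (17.76+16.04)/2 × 1 = 16.9
  [9.5→11.5]: (16.04+13.04)/2 × 2 = 29.08
  Sum = 209.625 mcg/mL·h

AUC = 209.6 mcg/mL·h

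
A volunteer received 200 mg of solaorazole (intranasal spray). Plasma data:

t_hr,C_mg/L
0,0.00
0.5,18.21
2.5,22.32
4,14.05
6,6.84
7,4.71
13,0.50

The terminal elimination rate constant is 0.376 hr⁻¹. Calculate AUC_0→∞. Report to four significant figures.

AUC = 116.0 mg/L·hr

Trapezoidal AUC_0→13:
  [0→0.5]: (0.00+18.21)/2 × 0.5 = 4.5525
  [0.5→2.5]: (18.21+22.32)/2 × 2 = 40.53
  [2.5→4]: (22.32+14.05)/2 × 1.5 = 27.2775
  [4→6]: (14.05+6.84)/2 × 2 = 20.89
  [6→7]: (6.84+4.71)/2 × 1 = 5.775
  [7→13]: (4.71+0.50)/2 × 6 = 15.63
  Sum = 114.655 mg/L·hr
Extrapolated tail: C_last / k_e = 0.50 / 0.376 = 1.330
AUC_0→∞ = 114.655 + 1.330 = 115.985 mg/L·hr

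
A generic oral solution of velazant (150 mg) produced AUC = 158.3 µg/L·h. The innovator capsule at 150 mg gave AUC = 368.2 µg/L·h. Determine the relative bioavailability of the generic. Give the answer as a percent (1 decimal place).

F_rel = (AUC_test/D_test) / (AUC_ref/D_ref)
      = (158.3/150) / (368.2/150)
      = 1.05533 / 2.45467 = 0.4299 = 42.99%

F_rel = 43.0%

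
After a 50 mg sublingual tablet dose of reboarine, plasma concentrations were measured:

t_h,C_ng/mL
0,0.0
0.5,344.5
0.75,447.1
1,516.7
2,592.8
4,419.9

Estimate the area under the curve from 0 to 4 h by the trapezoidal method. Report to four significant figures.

AUC = 1873 ng/mL·h

Trapezoidal AUC_0→4:
  [0→0.5]: (0.0+344.5)/2 × 0.5 = 86.125
  [0.5→0.75]: (344.5+447.1)/2 × 0.25 = 98.95
  [0.75→1]: (447.1+516.7)/2 × 0.25 = 120.475
  [1→2]: (516.7+592.8)/2 × 1 = 554.75
  [2→4]: (592.8+419.9)/2 × 2 = 1012.7
  Sum = 1873.0 ng/mL·h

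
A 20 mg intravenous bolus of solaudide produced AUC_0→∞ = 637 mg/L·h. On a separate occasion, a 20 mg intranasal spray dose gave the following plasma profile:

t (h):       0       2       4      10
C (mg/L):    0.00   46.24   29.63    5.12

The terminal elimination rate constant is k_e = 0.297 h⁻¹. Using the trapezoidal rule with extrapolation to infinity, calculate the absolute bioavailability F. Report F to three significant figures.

F = 0.382

Trapezoidal AUC_0→10 (intranasal spray):
  [0→2]: (0.00+46.24)/2 × 2 = 46.24
  [2→4]: (46.24+29.63)/2 × 2 = 75.87
  [4→10]: (29.63+5.12)/2 × 6 = 104.25
  Sum = 226.36 mg/L·h
Tail: C_last/k_e = 5.12/0.297 = 17.239
AUC_0→∞ (intranasal spray) = 226.36 + 17.239 = 243.599 mg/L·h
F = (AUC_ev/D_ev)/(AUC_iv/D_iv) = (243.599/20)/(637/20) = 12.17995/31.85 = 0.3824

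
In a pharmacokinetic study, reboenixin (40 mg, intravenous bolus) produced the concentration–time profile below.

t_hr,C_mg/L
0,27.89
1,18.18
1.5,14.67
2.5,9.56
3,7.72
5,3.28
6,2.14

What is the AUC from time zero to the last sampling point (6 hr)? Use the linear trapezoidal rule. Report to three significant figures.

AUC = 61.4 mg/L·hr

Trapezoidal AUC_0→6:
  [0→1]: (27.89+18.18)/2 × 1 = 23.035
  [1→1.5]: (18.18+14.67)/2 × 0.5 = 8.2125
  [1.5→2.5]: (14.67+9.56)/2 × 1 = 12.115
  [2.5→3]: (9.56+7.72)/2 × 0.5 = 4.32
  [3→5]: (7.72+3.28)/2 × 2 = 11.0
  [5→6]: (3.28+2.14)/2 × 1 = 2.71
  Sum = 61.3925 mg/L·hr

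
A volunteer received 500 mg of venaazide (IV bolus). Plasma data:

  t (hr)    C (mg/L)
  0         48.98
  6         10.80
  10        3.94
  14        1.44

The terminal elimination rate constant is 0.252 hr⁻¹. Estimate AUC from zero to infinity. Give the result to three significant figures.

Trapezoidal AUC_0→14:
  [0→6]: (48.98+10.80)/2 × 6 = 179.34
  [6→10]: (10.80+3.94)/2 × 4 = 29.48
  [10→14]: (3.94+1.44)/2 × 4 = 10.76
  Sum = 219.58 mg/L·hr
Extrapolated tail: C_last / k_e = 1.44 / 0.252 = 5.714
AUC_0→∞ = 219.58 + 5.714 = 225.294 mg/L·hr

AUC = 225 mg/L·hr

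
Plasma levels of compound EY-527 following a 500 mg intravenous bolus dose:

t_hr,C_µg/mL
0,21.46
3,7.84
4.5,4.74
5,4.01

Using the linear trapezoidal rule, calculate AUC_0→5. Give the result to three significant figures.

Trapezoidal AUC_0→5:
  [0→3]: (21.46+7.84)/2 × 3 = 43.95
  [3→4.5]: (7.84+4.74)/2 × 1.5 = 9.435
  [4.5→5]: (4.74+4.01)/2 × 0.5 = 2.1875
  Sum = 55.5725 µg/mL·hr

AUC = 55.6 µg/mL·hr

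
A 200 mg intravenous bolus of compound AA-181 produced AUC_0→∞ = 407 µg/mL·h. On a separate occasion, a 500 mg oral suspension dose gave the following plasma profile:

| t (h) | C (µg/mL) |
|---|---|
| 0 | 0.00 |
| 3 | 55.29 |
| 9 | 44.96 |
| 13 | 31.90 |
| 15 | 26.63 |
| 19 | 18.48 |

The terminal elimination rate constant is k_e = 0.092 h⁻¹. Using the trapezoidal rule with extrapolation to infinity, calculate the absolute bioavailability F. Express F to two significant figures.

Trapezoidal AUC_0→19 (oral suspension):
  [0→3]: (0.00+55.29)/2 × 3 = 82.935
  [3→9]: (55.29+44.96)/2 × 6 = 300.75
  [9→13]: (44.96+31.90)/2 × 4 = 153.72
  [13→15]: (31.90+26.63)/2 × 2 = 58.53
  [15→19]: (26.63+18.48)/2 × 4 = 90.22
  Sum = 686.155 µg/mL·h
Tail: C_last/k_e = 18.48/0.092 = 200.870
AUC_0→∞ (oral suspension) = 686.155 + 200.870 = 887.025 µg/mL·h
F = (AUC_ev/D_ev)/(AUC_iv/D_iv) = (887.025/500)/(407/200) = 1.77405/2.035 = 0.8718

F = 0.87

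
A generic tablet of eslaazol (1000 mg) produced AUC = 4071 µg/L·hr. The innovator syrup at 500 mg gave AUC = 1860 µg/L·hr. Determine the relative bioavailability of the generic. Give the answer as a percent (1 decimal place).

F_rel = (AUC_test/D_test) / (AUC_ref/D_ref)
      = (4071/1000) / (1860/500)
      = 4.071 / 3.72 = 1.0944 = 109.44%

F_rel = 109.4%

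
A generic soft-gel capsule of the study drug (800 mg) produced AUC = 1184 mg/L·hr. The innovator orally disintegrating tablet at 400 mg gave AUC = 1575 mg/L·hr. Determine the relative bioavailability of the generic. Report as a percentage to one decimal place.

F_rel = 37.6%

F_rel = (AUC_test/D_test) / (AUC_ref/D_ref)
      = (1184/800) / (1575/400)
      = 1.48 / 3.9375 = 0.3759 = 37.59%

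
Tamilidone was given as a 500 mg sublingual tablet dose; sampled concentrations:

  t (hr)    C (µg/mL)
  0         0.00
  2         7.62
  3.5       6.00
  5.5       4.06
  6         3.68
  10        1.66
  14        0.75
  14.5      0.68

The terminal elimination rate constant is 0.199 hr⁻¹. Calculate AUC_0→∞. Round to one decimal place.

AUC = 49.1 µg/mL·hr

Trapezoidal AUC_0→14.5:
  [0→2]: (0.00+7.62)/2 × 2 = 7.62
  [2→3.5]: (7.62+6.00)/2 × 1.5 = 10.215
  [3.5→5.5]: (6.00+4.06)/2 × 2 = 10.06
  [5.5→6]: (4.06+3.68)/2 × 0.5 = 1.935
  [6→10]: (3.68+1.66)/2 × 4 = 10.68
  [10→14]: (1.66+0.75)/2 × 4 = 4.82
  [14→14.5]: (0.75+0.68)/2 × 0.5 = 0.3575
  Sum = 45.6875 µg/mL·hr
Extrapolated tail: C_last / k_e = 0.68 / 0.199 = 3.417
AUC_0→∞ = 45.6875 + 3.417 = 49.1045 µg/mL·hr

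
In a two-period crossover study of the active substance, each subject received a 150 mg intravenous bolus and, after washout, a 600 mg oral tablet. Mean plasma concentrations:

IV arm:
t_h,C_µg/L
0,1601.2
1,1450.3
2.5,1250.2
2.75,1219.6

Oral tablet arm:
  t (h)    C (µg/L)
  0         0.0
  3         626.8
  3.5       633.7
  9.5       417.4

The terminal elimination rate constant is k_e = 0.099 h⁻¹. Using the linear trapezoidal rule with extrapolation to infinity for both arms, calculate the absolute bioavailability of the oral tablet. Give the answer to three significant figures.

Trapezoidal AUC_0→2.75 (IV):
  [0→1]: (1601.2+1450.3)/2 × 1 = 1525.75
  [1→2.5]: (1450.3+1250.2)/2 × 1.5 = 2025.375
  [2.5→2.75]: (1250.2+1219.6)/2 × 0.25 = 308.725
  Sum = 3859.85 µg/L·h
IV tail: 1219.6/0.099 = 12319.192; AUC_iv,0→∞ = 3859.85 + 12319.192 = 16179.042 µg/L·h
Trapezoidal AUC_0→9.5 (oral tablet):
  [0→3]: (0.0+626.8)/2 × 3 = 940.2
  [3→3.5]: (626.8+633.7)/2 × 0.5 = 315.125
  [3.5→9.5]: (633.7+417.4)/2 × 6 = 3153.3
  Sum = 4408.625 µg/L·h
oral tablet tail: 417.4/0.099 = 4216.162; AUC_ev,0→∞ = 4408.625 + 4216.162 = 8624.787 µg/L·h
F = (AUC_ev/D_ev)/(AUC_iv/D_iv) = (8624.787/600)/(16179.042/150) = 14.374645/107.86028 = 0.1333

F = 0.133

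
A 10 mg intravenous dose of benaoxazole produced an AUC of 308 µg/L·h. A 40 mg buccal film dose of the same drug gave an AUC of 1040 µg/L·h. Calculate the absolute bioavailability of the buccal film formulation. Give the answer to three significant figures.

F = (AUC_ev / D_ev) / (AUC_iv / D_iv)
  = (1040/40) / (308/10)
  = 26 / 30.8 = 0.8442

F = 0.844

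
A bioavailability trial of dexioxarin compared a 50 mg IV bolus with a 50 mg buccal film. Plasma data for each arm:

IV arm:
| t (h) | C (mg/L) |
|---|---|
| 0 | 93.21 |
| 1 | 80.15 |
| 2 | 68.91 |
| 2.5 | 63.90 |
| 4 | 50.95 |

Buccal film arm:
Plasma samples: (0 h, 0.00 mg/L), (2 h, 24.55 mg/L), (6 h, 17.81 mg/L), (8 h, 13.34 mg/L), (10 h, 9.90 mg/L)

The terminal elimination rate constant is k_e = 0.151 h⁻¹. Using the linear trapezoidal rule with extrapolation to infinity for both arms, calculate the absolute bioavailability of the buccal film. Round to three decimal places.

Trapezoidal AUC_0→4 (IV):
  [0→1]: (93.21+80.15)/2 × 1 = 86.68
  [1→2]: (80.15+68.91)/2 × 1 = 74.53
  [2→2.5]: (68.91+63.90)/2 × 0.5 = 33.2025
  [2.5→4]: (63.90+50.95)/2 × 1.5 = 86.1375
  Sum = 280.55 mg/L·h
IV tail: 50.95/0.151 = 337.417; AUC_iv,0→∞ = 280.55 + 337.417 = 617.967 mg/L·h
Trapezoidal AUC_0→10 (buccal film):
  [0→2]: (0.00+24.55)/2 × 2 = 24.55
  [2→6]: (24.55+17.81)/2 × 4 = 84.72
  [6→8]: (17.81+13.34)/2 × 2 = 31.15
  [8→10]: (13.34+9.90)/2 × 2 = 23.24
  Sum = 163.66 mg/L·h
buccal film tail: 9.90/0.151 = 65.563; AUC_ev,0→∞ = 163.66 + 65.563 = 229.223 mg/L·h
F = (AUC_ev/D_ev)/(AUC_iv/D_iv) = (229.223/50)/(617.967/50) = 4.58446/12.35934 = 0.3709

F = 0.371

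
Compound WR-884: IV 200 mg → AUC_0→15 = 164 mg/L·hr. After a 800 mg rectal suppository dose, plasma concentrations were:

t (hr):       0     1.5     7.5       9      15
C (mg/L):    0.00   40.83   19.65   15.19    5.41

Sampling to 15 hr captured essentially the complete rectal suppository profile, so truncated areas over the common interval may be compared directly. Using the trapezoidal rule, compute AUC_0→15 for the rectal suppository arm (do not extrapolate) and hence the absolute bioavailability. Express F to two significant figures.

F = 0.46

Trapezoidal AUC_0→15 (rectal suppository):
  [0→1.5]: (0.00+40.83)/2 × 1.5 = 30.6225
  [1.5→7.5]: (40.83+19.65)/2 × 6 = 181.44
  [7.5→9]: (19.65+15.19)/2 × 1.5 = 26.13
  [9→15]: (15.19+5.41)/2 × 6 = 61.8
  Sum = 299.9925 mg/L·hr
F = (AUC_ev/D_ev)/(AUC_iv/D_iv) = (299.9925/800)/(164/200) = 0.374991/0.82 = 0.4573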